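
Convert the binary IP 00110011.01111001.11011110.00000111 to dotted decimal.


00110011 = 51
01111001 = 121
11011110 = 222
00000111 = 7
IP: 51.121.222.7


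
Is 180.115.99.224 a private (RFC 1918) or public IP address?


RFC 1918 private ranges:
  10.0.0.0/8 (10.0.0.0 - 10.255.255.255)
  172.16.0.0/12 (172.16.0.0 - 172.31.255.255)
  192.168.0.0/16 (192.168.0.0 - 192.168.255.255)
Public (not in any RFC 1918 range)


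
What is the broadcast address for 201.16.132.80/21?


Network: 201.16.128.0/21
Host bits = 11
Set all host bits to 1:
Broadcast: 201.16.135.255


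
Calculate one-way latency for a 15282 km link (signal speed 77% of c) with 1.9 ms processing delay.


Speed = 0.77 * 3e5 km/s = 231000 km/s
Propagation delay = 15282 / 231000 = 0.0662 s = 66.1558 ms
Processing delay = 1.9 ms
Total one-way latency = 68.0558 ms


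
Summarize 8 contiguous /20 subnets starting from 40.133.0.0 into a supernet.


Original prefix: /20
Number of subnets: 8 = 2^3
New prefix = 20 - 3 = 17
Supernet: 40.133.0.0/17


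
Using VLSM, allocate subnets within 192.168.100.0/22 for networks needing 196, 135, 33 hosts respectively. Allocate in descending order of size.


196 hosts -> /24 (254 usable): 192.168.100.0/24
135 hosts -> /24 (254 usable): 192.168.101.0/24
33 hosts -> /26 (62 usable): 192.168.102.0/26
Allocation: 192.168.100.0/24 (196 hosts, 254 usable); 192.168.101.0/24 (135 hosts, 254 usable); 192.168.102.0/26 (33 hosts, 62 usable)


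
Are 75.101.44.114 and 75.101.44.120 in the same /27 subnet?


Mask: 255.255.255.224
75.101.44.114 AND mask = 75.101.44.96
75.101.44.120 AND mask = 75.101.44.96
Yes, same subnet (75.101.44.96)


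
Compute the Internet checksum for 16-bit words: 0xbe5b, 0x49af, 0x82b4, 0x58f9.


Sum all words (with carry folding):
+ 0xbe5b = 0xbe5b
+ 0x49af = 0x080b
+ 0x82b4 = 0x8abf
+ 0x58f9 = 0xe3b8
One's complement: ~0xe3b8
Checksum = 0x1c47


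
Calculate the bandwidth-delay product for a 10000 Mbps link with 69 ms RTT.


BDP = bandwidth * RTT
= 10000 Mbps * 69 ms
= 10000 * 1e6 * 69 / 1000 bits
= 690000000 bits
= 86250000 bytes
= 84228.5156 KB
BDP = 690000000 bits (86250000 bytes)


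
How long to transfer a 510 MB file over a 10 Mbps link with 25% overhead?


Effective throughput = 10 * (1 - 25/100) = 7.5 Mbps
File size in Mb = 510 * 8 = 4080 Mb
Time = 4080 / 7.5
Time = 544 seconds


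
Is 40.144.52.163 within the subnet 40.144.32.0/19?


Subnet network: 40.144.32.0
Test IP AND mask: 40.144.32.0
Yes, 40.144.52.163 is in 40.144.32.0/19


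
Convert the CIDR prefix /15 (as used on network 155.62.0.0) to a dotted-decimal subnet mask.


/15 means 15 network bits, 17 host bits
Binary: 11111111111111100000000000000000
Mask: 255.254.0.0


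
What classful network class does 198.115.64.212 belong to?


First octet: 198
Binary: 11000110
110xxxxx -> Class C (192-223)
Class C, default mask 255.255.255.0 (/24)


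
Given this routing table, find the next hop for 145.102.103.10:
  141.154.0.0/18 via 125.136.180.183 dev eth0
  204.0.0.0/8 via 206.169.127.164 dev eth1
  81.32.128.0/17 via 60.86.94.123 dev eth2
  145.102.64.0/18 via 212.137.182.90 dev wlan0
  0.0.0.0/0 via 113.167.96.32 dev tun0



Longest prefix match for 145.102.103.10:
  /18 141.154.0.0: no
  /8 204.0.0.0: no
  /17 81.32.128.0: no
  /18 145.102.64.0: MATCH
  /0 0.0.0.0: MATCH
Selected: next-hop 212.137.182.90 via wlan0 (matched /18)


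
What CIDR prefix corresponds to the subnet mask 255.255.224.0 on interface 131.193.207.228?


Binary: 11111111.11111111.11100000.00000000
Count leading 1s
Prefix: /19


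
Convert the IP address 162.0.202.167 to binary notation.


162 = 10100010
0 = 00000000
202 = 11001010
167 = 10100111
Binary: 10100010.00000000.11001010.10100111


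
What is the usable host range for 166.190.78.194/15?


Network: 166.190.0.0
Broadcast: 166.191.255.255
First usable = network + 1
Last usable = broadcast - 1
Range: 166.190.0.1 to 166.191.255.254


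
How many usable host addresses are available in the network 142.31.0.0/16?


Host bits = 32 - 16 = 16
Total addresses = 2^16 = 65536
Usable = total - 2 (network and broadcast)
Usable hosts: 65534


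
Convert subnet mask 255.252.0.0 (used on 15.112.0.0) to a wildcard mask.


Subnet mask: 255.252.0.0
Wildcard = 255.255.255.255 - subnet mask
255 - 255 = 0
255 - 252 = 3
255 - 0 = 255
255 - 0 = 255
Wildcard: 0.3.255.255


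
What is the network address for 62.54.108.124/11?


IP:   00111110.00110110.01101100.01111100
Mask: 11111111.11100000.00000000.00000000
AND operation:
Net:  00111110.00100000.00000000.00000000
Network: 62.32.0.0/11


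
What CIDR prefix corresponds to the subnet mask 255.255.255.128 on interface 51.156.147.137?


Binary: 11111111.11111111.11111111.10000000
Count leading 1s
Prefix: /25


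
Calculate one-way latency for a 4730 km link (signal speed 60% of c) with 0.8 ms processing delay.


Speed = 0.6 * 3e5 km/s = 180000 km/s
Propagation delay = 4730 / 180000 = 0.0263 s = 26.2778 ms
Processing delay = 0.8 ms
Total one-way latency = 27.0778 ms


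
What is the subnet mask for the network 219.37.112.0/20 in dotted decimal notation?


/20 means 20 network bits, 12 host bits
Binary: 11111111111111111111000000000000
Mask: 255.255.240.0


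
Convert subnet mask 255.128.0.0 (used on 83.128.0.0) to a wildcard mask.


Subnet mask: 255.128.0.0
Wildcard = 255.255.255.255 - subnet mask
255 - 255 = 0
255 - 128 = 127
255 - 0 = 255
255 - 0 = 255
Wildcard: 0.127.255.255


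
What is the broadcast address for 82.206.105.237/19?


Network: 82.206.96.0/19
Host bits = 13
Set all host bits to 1:
Broadcast: 82.206.127.255


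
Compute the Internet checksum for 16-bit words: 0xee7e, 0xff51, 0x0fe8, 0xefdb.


Sum all words (with carry folding):
+ 0xee7e = 0xee7e
+ 0xff51 = 0xedd0
+ 0x0fe8 = 0xfdb8
+ 0xefdb = 0xed94
One's complement: ~0xed94
Checksum = 0x126b


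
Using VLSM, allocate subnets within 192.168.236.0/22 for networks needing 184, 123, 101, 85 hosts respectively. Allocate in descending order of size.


184 hosts -> /24 (254 usable): 192.168.236.0/24
123 hosts -> /25 (126 usable): 192.168.237.0/25
101 hosts -> /25 (126 usable): 192.168.237.128/25
85 hosts -> /25 (126 usable): 192.168.238.0/25
Allocation: 192.168.236.0/24 (184 hosts, 254 usable); 192.168.237.0/25 (123 hosts, 126 usable); 192.168.237.128/25 (101 hosts, 126 usable); 192.168.238.0/25 (85 hosts, 126 usable)


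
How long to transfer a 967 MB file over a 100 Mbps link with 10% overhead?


Effective throughput = 100 * (1 - 10/100) = 90 Mbps
File size in Mb = 967 * 8 = 7736 Mb
Time = 7736 / 90
Time = 85.9556 seconds


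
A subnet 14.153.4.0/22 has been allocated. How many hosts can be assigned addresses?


Host bits = 32 - 22 = 10
Total addresses = 2^10 = 1024
Usable = total - 2 (network and broadcast)
Usable hosts: 1022


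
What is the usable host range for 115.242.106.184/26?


Network: 115.242.106.128
Broadcast: 115.242.106.191
First usable = network + 1
Last usable = broadcast - 1
Range: 115.242.106.129 to 115.242.106.190


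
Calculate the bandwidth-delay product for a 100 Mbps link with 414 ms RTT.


BDP = bandwidth * RTT
= 100 Mbps * 414 ms
= 100 * 1e6 * 414 / 1000 bits
= 41400000 bits
= 5175000 bytes
= 5053.7109 KB
BDP = 41400000 bits (5175000 bytes)


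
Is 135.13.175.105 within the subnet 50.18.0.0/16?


Subnet network: 50.18.0.0
Test IP AND mask: 135.13.0.0
No, 135.13.175.105 is not in 50.18.0.0/16


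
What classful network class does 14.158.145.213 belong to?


First octet: 14
Binary: 00001110
0xxxxxxx -> Class A (1-126)
Class A, default mask 255.0.0.0 (/8)


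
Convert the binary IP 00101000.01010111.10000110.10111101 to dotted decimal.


00101000 = 40
01010111 = 87
10000110 = 134
10111101 = 189
IP: 40.87.134.189


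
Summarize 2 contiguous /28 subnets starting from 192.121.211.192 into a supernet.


Original prefix: /28
Number of subnets: 2 = 2^1
New prefix = 28 - 1 = 27
Supernet: 192.121.211.192/27


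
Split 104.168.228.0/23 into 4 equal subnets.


New prefix = 23 + 2 = 25
Each subnet has 128 addresses
  104.168.228.0/25
  104.168.228.128/25
  104.168.229.0/25
  104.168.229.128/25
Subnets: 104.168.228.0/25, 104.168.228.128/25, 104.168.229.0/25, 104.168.229.128/25


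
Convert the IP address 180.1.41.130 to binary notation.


180 = 10110100
1 = 00000001
41 = 00101001
130 = 10000010
Binary: 10110100.00000001.00101001.10000010


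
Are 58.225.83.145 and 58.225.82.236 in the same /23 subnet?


Mask: 255.255.254.0
58.225.83.145 AND mask = 58.225.82.0
58.225.82.236 AND mask = 58.225.82.0
Yes, same subnet (58.225.82.0)


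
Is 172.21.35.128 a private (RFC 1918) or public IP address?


RFC 1918 private ranges:
  10.0.0.0/8 (10.0.0.0 - 10.255.255.255)
  172.16.0.0/12 (172.16.0.0 - 172.31.255.255)
  192.168.0.0/16 (192.168.0.0 - 192.168.255.255)
Private (in 172.16.0.0/12)


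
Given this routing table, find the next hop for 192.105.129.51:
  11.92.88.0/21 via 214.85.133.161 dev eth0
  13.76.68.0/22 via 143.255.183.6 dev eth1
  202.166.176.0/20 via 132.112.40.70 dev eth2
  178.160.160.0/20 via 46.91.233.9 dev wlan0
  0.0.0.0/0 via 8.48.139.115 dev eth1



Longest prefix match for 192.105.129.51:
  /21 11.92.88.0: no
  /22 13.76.68.0: no
  /20 202.166.176.0: no
  /20 178.160.160.0: no
  /0 0.0.0.0: MATCH
Selected: next-hop 8.48.139.115 via eth1 (matched /0)


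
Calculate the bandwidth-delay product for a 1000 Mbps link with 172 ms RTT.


BDP = bandwidth * RTT
= 1000 Mbps * 172 ms
= 1000 * 1e6 * 172 / 1000 bits
= 172000000 bits
= 21500000 bytes
= 20996.0938 KB
BDP = 172000000 bits (21500000 bytes)


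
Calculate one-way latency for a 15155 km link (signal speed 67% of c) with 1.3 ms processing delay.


Speed = 0.67 * 3e5 km/s = 201000 km/s
Propagation delay = 15155 / 201000 = 0.0754 s = 75.398 ms
Processing delay = 1.3 ms
Total one-way latency = 76.698 ms


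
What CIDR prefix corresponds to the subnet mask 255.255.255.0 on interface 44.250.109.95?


Binary: 11111111.11111111.11111111.00000000
Count leading 1s
Prefix: /24


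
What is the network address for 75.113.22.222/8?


IP:   01001011.01110001.00010110.11011110
Mask: 11111111.00000000.00000000.00000000
AND operation:
Net:  01001011.00000000.00000000.00000000
Network: 75.0.0.0/8


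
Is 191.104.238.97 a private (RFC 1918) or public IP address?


RFC 1918 private ranges:
  10.0.0.0/8 (10.0.0.0 - 10.255.255.255)
  172.16.0.0/12 (172.16.0.0 - 172.31.255.255)
  192.168.0.0/16 (192.168.0.0 - 192.168.255.255)
Public (not in any RFC 1918 range)


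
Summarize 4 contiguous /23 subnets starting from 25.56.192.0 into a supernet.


Original prefix: /23
Number of subnets: 4 = 2^2
New prefix = 23 - 2 = 21
Supernet: 25.56.192.0/21


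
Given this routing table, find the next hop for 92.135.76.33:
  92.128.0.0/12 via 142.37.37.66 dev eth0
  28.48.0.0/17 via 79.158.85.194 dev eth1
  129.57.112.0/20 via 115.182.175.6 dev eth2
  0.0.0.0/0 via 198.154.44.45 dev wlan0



Longest prefix match for 92.135.76.33:
  /12 92.128.0.0: MATCH
  /17 28.48.0.0: no
  /20 129.57.112.0: no
  /0 0.0.0.0: MATCH
Selected: next-hop 142.37.37.66 via eth0 (matched /12)


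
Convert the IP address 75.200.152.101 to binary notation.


75 = 01001011
200 = 11001000
152 = 10011000
101 = 01100101
Binary: 01001011.11001000.10011000.01100101


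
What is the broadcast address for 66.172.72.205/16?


Network: 66.172.0.0/16
Host bits = 16
Set all host bits to 1:
Broadcast: 66.172.255.255


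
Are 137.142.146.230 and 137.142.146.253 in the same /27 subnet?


Mask: 255.255.255.224
137.142.146.230 AND mask = 137.142.146.224
137.142.146.253 AND mask = 137.142.146.224
Yes, same subnet (137.142.146.224)


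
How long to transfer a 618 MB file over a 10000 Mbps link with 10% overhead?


Effective throughput = 10000 * (1 - 10/100) = 9000 Mbps
File size in Mb = 618 * 8 = 4944 Mb
Time = 4944 / 9000
Time = 0.5493 seconds


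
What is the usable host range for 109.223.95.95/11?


Network: 109.192.0.0
Broadcast: 109.223.255.255
First usable = network + 1
Last usable = broadcast - 1
Range: 109.192.0.1 to 109.223.255.254


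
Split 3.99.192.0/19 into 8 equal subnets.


New prefix = 19 + 3 = 22
Each subnet has 1024 addresses
  3.99.192.0/22
  3.99.196.0/22
  3.99.200.0/22
  3.99.204.0/22
  3.99.208.0/22
  3.99.212.0/22
  3.99.216.0/22
  3.99.220.0/22
Subnets: 3.99.192.0/22, 3.99.196.0/22, 3.99.200.0/22, 3.99.204.0/22, 3.99.208.0/22, 3.99.212.0/22, 3.99.216.0/22, 3.99.220.0/22


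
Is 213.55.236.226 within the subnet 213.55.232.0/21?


Subnet network: 213.55.232.0
Test IP AND mask: 213.55.232.0
Yes, 213.55.236.226 is in 213.55.232.0/21


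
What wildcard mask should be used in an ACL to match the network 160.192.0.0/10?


Subnet mask: 255.192.0.0
Wildcard = 255.255.255.255 - subnet mask
255 - 255 = 0
255 - 192 = 63
255 - 0 = 255
255 - 0 = 255
Wildcard: 0.63.255.255


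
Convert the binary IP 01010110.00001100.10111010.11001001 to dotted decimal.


01010110 = 86
00001100 = 12
10111010 = 186
11001001 = 201
IP: 86.12.186.201


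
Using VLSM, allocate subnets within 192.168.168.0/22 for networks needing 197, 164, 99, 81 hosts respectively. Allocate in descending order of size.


197 hosts -> /24 (254 usable): 192.168.168.0/24
164 hosts -> /24 (254 usable): 192.168.169.0/24
99 hosts -> /25 (126 usable): 192.168.170.0/25
81 hosts -> /25 (126 usable): 192.168.170.128/25
Allocation: 192.168.168.0/24 (197 hosts, 254 usable); 192.168.169.0/24 (164 hosts, 254 usable); 192.168.170.0/25 (99 hosts, 126 usable); 192.168.170.128/25 (81 hosts, 126 usable)


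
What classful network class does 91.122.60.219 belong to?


First octet: 91
Binary: 01011011
0xxxxxxx -> Class A (1-126)
Class A, default mask 255.0.0.0 (/8)


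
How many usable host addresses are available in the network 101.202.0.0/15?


Host bits = 32 - 15 = 17
Total addresses = 2^17 = 131072
Usable = total - 2 (network and broadcast)
Usable hosts: 131070


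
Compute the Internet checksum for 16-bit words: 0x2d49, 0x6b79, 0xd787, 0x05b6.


Sum all words (with carry folding):
+ 0x2d49 = 0x2d49
+ 0x6b79 = 0x98c2
+ 0xd787 = 0x704a
+ 0x05b6 = 0x7600
One's complement: ~0x7600
Checksum = 0x89ff


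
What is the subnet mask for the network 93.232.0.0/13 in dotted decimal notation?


/13 means 13 network bits, 19 host bits
Binary: 11111111111110000000000000000000
Mask: 255.248.0.0


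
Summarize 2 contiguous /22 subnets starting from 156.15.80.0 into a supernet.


Original prefix: /22
Number of subnets: 2 = 2^1
New prefix = 22 - 1 = 21
Supernet: 156.15.80.0/21


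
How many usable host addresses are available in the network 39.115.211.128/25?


Host bits = 32 - 25 = 7
Total addresses = 2^7 = 128
Usable = total - 2 (network and broadcast)
Usable hosts: 126


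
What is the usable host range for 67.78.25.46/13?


Network: 67.72.0.0
Broadcast: 67.79.255.255
First usable = network + 1
Last usable = broadcast - 1
Range: 67.72.0.1 to 67.79.255.254


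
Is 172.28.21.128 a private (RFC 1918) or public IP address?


RFC 1918 private ranges:
  10.0.0.0/8 (10.0.0.0 - 10.255.255.255)
  172.16.0.0/12 (172.16.0.0 - 172.31.255.255)
  192.168.0.0/16 (192.168.0.0 - 192.168.255.255)
Private (in 172.16.0.0/12)


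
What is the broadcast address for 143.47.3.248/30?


Network: 143.47.3.248/30
Host bits = 2
Set all host bits to 1:
Broadcast: 143.47.3.251


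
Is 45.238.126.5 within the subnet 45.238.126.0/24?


Subnet network: 45.238.126.0
Test IP AND mask: 45.238.126.0
Yes, 45.238.126.5 is in 45.238.126.0/24


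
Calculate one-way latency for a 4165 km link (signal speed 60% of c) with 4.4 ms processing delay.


Speed = 0.6 * 3e5 km/s = 180000 km/s
Propagation delay = 4165 / 180000 = 0.0231 s = 23.1389 ms
Processing delay = 4.4 ms
Total one-way latency = 27.5389 ms


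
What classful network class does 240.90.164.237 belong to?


First octet: 240
Binary: 11110000
1111xxxx -> Class E (240-255)
Class E (reserved), default mask N/A


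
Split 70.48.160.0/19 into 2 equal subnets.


New prefix = 19 + 1 = 20
Each subnet has 4096 addresses
  70.48.160.0/20
  70.48.176.0/20
Subnets: 70.48.160.0/20, 70.48.176.0/20


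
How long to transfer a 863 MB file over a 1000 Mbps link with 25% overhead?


Effective throughput = 1000 * (1 - 25/100) = 750 Mbps
File size in Mb = 863 * 8 = 6904 Mb
Time = 6904 / 750
Time = 9.2053 seconds


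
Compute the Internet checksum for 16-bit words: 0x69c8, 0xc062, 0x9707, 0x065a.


Sum all words (with carry folding):
+ 0x69c8 = 0x69c8
+ 0xc062 = 0x2a2b
+ 0x9707 = 0xc132
+ 0x065a = 0xc78c
One's complement: ~0xc78c
Checksum = 0x3873


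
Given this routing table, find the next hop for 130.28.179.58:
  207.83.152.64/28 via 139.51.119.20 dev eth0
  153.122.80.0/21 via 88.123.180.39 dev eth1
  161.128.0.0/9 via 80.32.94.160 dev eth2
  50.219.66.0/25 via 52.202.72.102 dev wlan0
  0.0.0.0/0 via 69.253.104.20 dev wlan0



Longest prefix match for 130.28.179.58:
  /28 207.83.152.64: no
  /21 153.122.80.0: no
  /9 161.128.0.0: no
  /25 50.219.66.0: no
  /0 0.0.0.0: MATCH
Selected: next-hop 69.253.104.20 via wlan0 (matched /0)


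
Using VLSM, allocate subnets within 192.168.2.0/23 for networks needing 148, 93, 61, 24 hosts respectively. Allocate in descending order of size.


148 hosts -> /24 (254 usable): 192.168.2.0/24
93 hosts -> /25 (126 usable): 192.168.3.0/25
61 hosts -> /26 (62 usable): 192.168.3.128/26
24 hosts -> /27 (30 usable): 192.168.3.192/27
Allocation: 192.168.2.0/24 (148 hosts, 254 usable); 192.168.3.0/25 (93 hosts, 126 usable); 192.168.3.128/26 (61 hosts, 62 usable); 192.168.3.192/27 (24 hosts, 30 usable)


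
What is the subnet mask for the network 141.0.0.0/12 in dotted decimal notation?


/12 means 12 network bits, 20 host bits
Binary: 11111111111100000000000000000000
Mask: 255.240.0.0


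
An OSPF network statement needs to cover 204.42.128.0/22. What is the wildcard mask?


Subnet mask: 255.255.252.0
Wildcard = 255.255.255.255 - subnet mask
255 - 255 = 0
255 - 255 = 0
255 - 252 = 3
255 - 0 = 255
Wildcard: 0.0.3.255


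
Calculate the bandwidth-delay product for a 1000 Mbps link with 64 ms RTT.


BDP = bandwidth * RTT
= 1000 Mbps * 64 ms
= 1000 * 1e6 * 64 / 1000 bits
= 64000000 bits
= 8000000 bytes
= 7812.5 KB
BDP = 64000000 bits (8000000 bytes)


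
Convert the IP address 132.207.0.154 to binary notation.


132 = 10000100
207 = 11001111
0 = 00000000
154 = 10011010
Binary: 10000100.11001111.00000000.10011010


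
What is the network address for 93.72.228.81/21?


IP:   01011101.01001000.11100100.01010001
Mask: 11111111.11111111.11111000.00000000
AND operation:
Net:  01011101.01001000.11100000.00000000
Network: 93.72.224.0/21


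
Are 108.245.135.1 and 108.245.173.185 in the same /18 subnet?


Mask: 255.255.192.0
108.245.135.1 AND mask = 108.245.128.0
108.245.173.185 AND mask = 108.245.128.0
Yes, same subnet (108.245.128.0)


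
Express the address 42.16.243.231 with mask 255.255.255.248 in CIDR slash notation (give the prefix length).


Binary: 11111111.11111111.11111111.11111000
Count leading 1s
Prefix: /29


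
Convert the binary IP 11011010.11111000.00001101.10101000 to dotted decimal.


11011010 = 218
11111000 = 248
00001101 = 13
10101000 = 168
IP: 218.248.13.168


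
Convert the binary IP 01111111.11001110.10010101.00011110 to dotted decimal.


01111111 = 127
11001110 = 206
10010101 = 149
00011110 = 30
IP: 127.206.149.30


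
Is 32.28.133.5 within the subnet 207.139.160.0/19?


Subnet network: 207.139.160.0
Test IP AND mask: 32.28.128.0
No, 32.28.133.5 is not in 207.139.160.0/19


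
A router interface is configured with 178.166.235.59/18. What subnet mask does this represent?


/18 means 18 network bits, 14 host bits
Binary: 11111111111111111100000000000000
Mask: 255.255.192.0


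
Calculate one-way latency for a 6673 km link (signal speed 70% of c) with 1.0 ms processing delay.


Speed = 0.7 * 3e5 km/s = 210000 km/s
Propagation delay = 6673 / 210000 = 0.0318 s = 31.7762 ms
Processing delay = 1.0 ms
Total one-way latency = 32.7762 ms


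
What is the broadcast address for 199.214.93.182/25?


Network: 199.214.93.128/25
Host bits = 7
Set all host bits to 1:
Broadcast: 199.214.93.255


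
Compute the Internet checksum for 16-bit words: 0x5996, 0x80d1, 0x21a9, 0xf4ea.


Sum all words (with carry folding):
+ 0x5996 = 0x5996
+ 0x80d1 = 0xda67
+ 0x21a9 = 0xfc10
+ 0xf4ea = 0xf0fb
One's complement: ~0xf0fb
Checksum = 0x0f04


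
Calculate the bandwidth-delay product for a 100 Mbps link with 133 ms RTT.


BDP = bandwidth * RTT
= 100 Mbps * 133 ms
= 100 * 1e6 * 133 / 1000 bits
= 13300000 bits
= 1662500 bytes
= 1623.5352 KB
BDP = 13300000 bits (1662500 bytes)


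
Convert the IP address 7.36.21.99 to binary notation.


7 = 00000111
36 = 00100100
21 = 00010101
99 = 01100011
Binary: 00000111.00100100.00010101.01100011


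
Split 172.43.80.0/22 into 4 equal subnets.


New prefix = 22 + 2 = 24
Each subnet has 256 addresses
  172.43.80.0/24
  172.43.81.0/24
  172.43.82.0/24
  172.43.83.0/24
Subnets: 172.43.80.0/24, 172.43.81.0/24, 172.43.82.0/24, 172.43.83.0/24


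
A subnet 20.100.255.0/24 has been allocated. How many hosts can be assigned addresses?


Host bits = 32 - 24 = 8
Total addresses = 2^8 = 256
Usable = total - 2 (network and broadcast)
Usable hosts: 254


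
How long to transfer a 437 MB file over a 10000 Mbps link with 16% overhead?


Effective throughput = 10000 * (1 - 16/100) = 8400 Mbps
File size in Mb = 437 * 8 = 3496 Mb
Time = 3496 / 8400
Time = 0.4162 seconds


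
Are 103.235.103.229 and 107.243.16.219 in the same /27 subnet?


Mask: 255.255.255.224
103.235.103.229 AND mask = 103.235.103.224
107.243.16.219 AND mask = 107.243.16.192
No, different subnets (103.235.103.224 vs 107.243.16.192)


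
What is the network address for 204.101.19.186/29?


IP:   11001100.01100101.00010011.10111010
Mask: 11111111.11111111.11111111.11111000
AND operation:
Net:  11001100.01100101.00010011.10111000
Network: 204.101.19.184/29


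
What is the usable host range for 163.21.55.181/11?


Network: 163.0.0.0
Broadcast: 163.31.255.255
First usable = network + 1
Last usable = broadcast - 1
Range: 163.0.0.1 to 163.31.255.254


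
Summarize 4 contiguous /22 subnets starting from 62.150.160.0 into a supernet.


Original prefix: /22
Number of subnets: 4 = 2^2
New prefix = 22 - 2 = 20
Supernet: 62.150.160.0/20


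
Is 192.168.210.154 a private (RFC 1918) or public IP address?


RFC 1918 private ranges:
  10.0.0.0/8 (10.0.0.0 - 10.255.255.255)
  172.16.0.0/12 (172.16.0.0 - 172.31.255.255)
  192.168.0.0/16 (192.168.0.0 - 192.168.255.255)
Private (in 192.168.0.0/16)


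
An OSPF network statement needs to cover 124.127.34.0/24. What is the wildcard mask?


Subnet mask: 255.255.255.0
Wildcard = 255.255.255.255 - subnet mask
255 - 255 = 0
255 - 255 = 0
255 - 255 = 0
255 - 0 = 255
Wildcard: 0.0.0.255


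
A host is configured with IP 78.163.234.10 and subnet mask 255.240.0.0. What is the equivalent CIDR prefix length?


Binary: 11111111.11110000.00000000.00000000
Count leading 1s
Prefix: /12


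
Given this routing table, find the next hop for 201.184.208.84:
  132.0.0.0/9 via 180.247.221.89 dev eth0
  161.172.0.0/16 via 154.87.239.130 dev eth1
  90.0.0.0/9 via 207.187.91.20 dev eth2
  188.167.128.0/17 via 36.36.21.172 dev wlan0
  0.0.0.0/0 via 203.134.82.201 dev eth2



Longest prefix match for 201.184.208.84:
  /9 132.0.0.0: no
  /16 161.172.0.0: no
  /9 90.0.0.0: no
  /17 188.167.128.0: no
  /0 0.0.0.0: MATCH
Selected: next-hop 203.134.82.201 via eth2 (matched /0)


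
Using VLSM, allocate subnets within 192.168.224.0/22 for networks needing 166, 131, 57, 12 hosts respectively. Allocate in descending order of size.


166 hosts -> /24 (254 usable): 192.168.224.0/24
131 hosts -> /24 (254 usable): 192.168.225.0/24
57 hosts -> /26 (62 usable): 192.168.226.0/26
12 hosts -> /28 (14 usable): 192.168.226.64/28
Allocation: 192.168.224.0/24 (166 hosts, 254 usable); 192.168.225.0/24 (131 hosts, 254 usable); 192.168.226.0/26 (57 hosts, 62 usable); 192.168.226.64/28 (12 hosts, 14 usable)


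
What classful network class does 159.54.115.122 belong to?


First octet: 159
Binary: 10011111
10xxxxxx -> Class B (128-191)
Class B, default mask 255.255.0.0 (/16)


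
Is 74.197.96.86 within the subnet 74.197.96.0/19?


Subnet network: 74.197.96.0
Test IP AND mask: 74.197.96.0
Yes, 74.197.96.86 is in 74.197.96.0/19


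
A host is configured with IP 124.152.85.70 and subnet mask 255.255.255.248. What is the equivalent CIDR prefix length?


Binary: 11111111.11111111.11111111.11111000
Count leading 1s
Prefix: /29


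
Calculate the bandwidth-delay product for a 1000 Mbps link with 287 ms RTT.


BDP = bandwidth * RTT
= 1000 Mbps * 287 ms
= 1000 * 1e6 * 287 / 1000 bits
= 287000000 bits
= 35875000 bytes
= 35034.1797 KB
BDP = 287000000 bits (35875000 bytes)


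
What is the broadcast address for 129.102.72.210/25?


Network: 129.102.72.128/25
Host bits = 7
Set all host bits to 1:
Broadcast: 129.102.72.255


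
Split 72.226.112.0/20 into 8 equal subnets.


New prefix = 20 + 3 = 23
Each subnet has 512 addresses
  72.226.112.0/23
  72.226.114.0/23
  72.226.116.0/23
  72.226.118.0/23
  72.226.120.0/23
  72.226.122.0/23
  72.226.124.0/23
  72.226.126.0/23
Subnets: 72.226.112.0/23, 72.226.114.0/23, 72.226.116.0/23, 72.226.118.0/23, 72.226.120.0/23, 72.226.122.0/23, 72.226.124.0/23, 72.226.126.0/23


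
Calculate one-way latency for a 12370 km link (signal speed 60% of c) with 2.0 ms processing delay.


Speed = 0.6 * 3e5 km/s = 180000 km/s
Propagation delay = 12370 / 180000 = 0.0687 s = 68.7222 ms
Processing delay = 2.0 ms
Total one-way latency = 70.7222 ms


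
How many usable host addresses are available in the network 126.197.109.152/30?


Host bits = 32 - 30 = 2
Total addresses = 2^2 = 4
Usable = total - 2 (network and broadcast)
Usable hosts: 2


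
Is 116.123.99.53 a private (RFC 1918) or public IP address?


RFC 1918 private ranges:
  10.0.0.0/8 (10.0.0.0 - 10.255.255.255)
  172.16.0.0/12 (172.16.0.0 - 172.31.255.255)
  192.168.0.0/16 (192.168.0.0 - 192.168.255.255)
Public (not in any RFC 1918 range)


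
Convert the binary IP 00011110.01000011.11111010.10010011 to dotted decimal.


00011110 = 30
01000011 = 67
11111010 = 250
10010011 = 147
IP: 30.67.250.147


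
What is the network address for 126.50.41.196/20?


IP:   01111110.00110010.00101001.11000100
Mask: 11111111.11111111.11110000.00000000
AND operation:
Net:  01111110.00110010.00100000.00000000
Network: 126.50.32.0/20


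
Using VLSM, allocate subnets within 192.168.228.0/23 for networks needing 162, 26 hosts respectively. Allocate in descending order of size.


162 hosts -> /24 (254 usable): 192.168.228.0/24
26 hosts -> /27 (30 usable): 192.168.229.0/27
Allocation: 192.168.228.0/24 (162 hosts, 254 usable); 192.168.229.0/27 (26 hosts, 30 usable)


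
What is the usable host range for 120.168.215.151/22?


Network: 120.168.212.0
Broadcast: 120.168.215.255
First usable = network + 1
Last usable = broadcast - 1
Range: 120.168.212.1 to 120.168.215.254


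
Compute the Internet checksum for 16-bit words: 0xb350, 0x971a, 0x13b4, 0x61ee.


Sum all words (with carry folding):
+ 0xb350 = 0xb350
+ 0x971a = 0x4a6b
+ 0x13b4 = 0x5e1f
+ 0x61ee = 0xc00d
One's complement: ~0xc00d
Checksum = 0x3ff2


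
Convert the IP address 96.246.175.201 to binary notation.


96 = 01100000
246 = 11110110
175 = 10101111
201 = 11001001
Binary: 01100000.11110110.10101111.11001001


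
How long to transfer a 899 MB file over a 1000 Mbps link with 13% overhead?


Effective throughput = 1000 * (1 - 13/100) = 870 Mbps
File size in Mb = 899 * 8 = 7192 Mb
Time = 7192 / 870
Time = 8.2667 seconds


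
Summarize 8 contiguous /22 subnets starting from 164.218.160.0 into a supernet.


Original prefix: /22
Number of subnets: 8 = 2^3
New prefix = 22 - 3 = 19
Supernet: 164.218.160.0/19


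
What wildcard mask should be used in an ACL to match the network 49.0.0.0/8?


Subnet mask: 255.0.0.0
Wildcard = 255.255.255.255 - subnet mask
255 - 255 = 0
255 - 0 = 255
255 - 0 = 255
255 - 0 = 255
Wildcard: 0.255.255.255


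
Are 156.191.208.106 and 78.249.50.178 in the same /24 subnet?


Mask: 255.255.255.0
156.191.208.106 AND mask = 156.191.208.0
78.249.50.178 AND mask = 78.249.50.0
No, different subnets (156.191.208.0 vs 78.249.50.0)


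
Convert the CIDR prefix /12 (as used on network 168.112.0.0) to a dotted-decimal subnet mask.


/12 means 12 network bits, 20 host bits
Binary: 11111111111100000000000000000000
Mask: 255.240.0.0


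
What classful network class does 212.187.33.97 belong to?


First octet: 212
Binary: 11010100
110xxxxx -> Class C (192-223)
Class C, default mask 255.255.255.0 (/24)


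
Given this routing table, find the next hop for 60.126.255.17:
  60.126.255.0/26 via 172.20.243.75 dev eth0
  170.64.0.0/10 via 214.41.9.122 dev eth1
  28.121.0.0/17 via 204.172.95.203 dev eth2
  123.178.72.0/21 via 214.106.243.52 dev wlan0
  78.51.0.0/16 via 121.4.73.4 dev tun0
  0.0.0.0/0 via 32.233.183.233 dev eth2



Longest prefix match for 60.126.255.17:
  /26 60.126.255.0: MATCH
  /10 170.64.0.0: no
  /17 28.121.0.0: no
  /21 123.178.72.0: no
  /16 78.51.0.0: no
  /0 0.0.0.0: MATCH
Selected: next-hop 172.20.243.75 via eth0 (matched /26)


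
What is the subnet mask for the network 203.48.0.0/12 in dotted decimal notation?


/12 means 12 network bits, 20 host bits
Binary: 11111111111100000000000000000000
Mask: 255.240.0.0


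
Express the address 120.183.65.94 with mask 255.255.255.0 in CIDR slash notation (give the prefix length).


Binary: 11111111.11111111.11111111.00000000
Count leading 1s
Prefix: /24


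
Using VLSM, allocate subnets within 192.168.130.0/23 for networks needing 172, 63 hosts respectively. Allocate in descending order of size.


172 hosts -> /24 (254 usable): 192.168.130.0/24
63 hosts -> /25 (126 usable): 192.168.131.0/25
Allocation: 192.168.130.0/24 (172 hosts, 254 usable); 192.168.131.0/25 (63 hosts, 126 usable)


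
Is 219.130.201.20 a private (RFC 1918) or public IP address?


RFC 1918 private ranges:
  10.0.0.0/8 (10.0.0.0 - 10.255.255.255)
  172.16.0.0/12 (172.16.0.0 - 172.31.255.255)
  192.168.0.0/16 (192.168.0.0 - 192.168.255.255)
Public (not in any RFC 1918 range)


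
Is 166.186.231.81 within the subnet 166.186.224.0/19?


Subnet network: 166.186.224.0
Test IP AND mask: 166.186.224.0
Yes, 166.186.231.81 is in 166.186.224.0/19


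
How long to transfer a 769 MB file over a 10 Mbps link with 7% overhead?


Effective throughput = 10 * (1 - 7/100) = 9.3 Mbps
File size in Mb = 769 * 8 = 6152 Mb
Time = 6152 / 9.3
Time = 661.5054 seconds


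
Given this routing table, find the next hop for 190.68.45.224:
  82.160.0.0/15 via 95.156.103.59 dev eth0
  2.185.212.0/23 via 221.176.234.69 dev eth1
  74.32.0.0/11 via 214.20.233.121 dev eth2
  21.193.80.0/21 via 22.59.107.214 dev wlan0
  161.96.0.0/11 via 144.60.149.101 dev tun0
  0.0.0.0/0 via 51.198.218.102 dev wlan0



Longest prefix match for 190.68.45.224:
  /15 82.160.0.0: no
  /23 2.185.212.0: no
  /11 74.32.0.0: no
  /21 21.193.80.0: no
  /11 161.96.0.0: no
  /0 0.0.0.0: MATCH
Selected: next-hop 51.198.218.102 via wlan0 (matched /0)


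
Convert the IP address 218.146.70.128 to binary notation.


218 = 11011010
146 = 10010010
70 = 01000110
128 = 10000000
Binary: 11011010.10010010.01000110.10000000


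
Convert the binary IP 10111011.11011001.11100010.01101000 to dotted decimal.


10111011 = 187
11011001 = 217
11100010 = 226
01101000 = 104
IP: 187.217.226.104


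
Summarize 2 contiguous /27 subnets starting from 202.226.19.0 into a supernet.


Original prefix: /27
Number of subnets: 2 = 2^1
New prefix = 27 - 1 = 26
Supernet: 202.226.19.0/26


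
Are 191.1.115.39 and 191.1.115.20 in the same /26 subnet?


Mask: 255.255.255.192
191.1.115.39 AND mask = 191.1.115.0
191.1.115.20 AND mask = 191.1.115.0
Yes, same subnet (191.1.115.0)


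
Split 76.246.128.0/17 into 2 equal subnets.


New prefix = 17 + 1 = 18
Each subnet has 16384 addresses
  76.246.128.0/18
  76.246.192.0/18
Subnets: 76.246.128.0/18, 76.246.192.0/18


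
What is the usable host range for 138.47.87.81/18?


Network: 138.47.64.0
Broadcast: 138.47.127.255
First usable = network + 1
Last usable = broadcast - 1
Range: 138.47.64.1 to 138.47.127.254


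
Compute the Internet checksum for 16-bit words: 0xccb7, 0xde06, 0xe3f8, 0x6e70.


Sum all words (with carry folding):
+ 0xccb7 = 0xccb7
+ 0xde06 = 0xaabe
+ 0xe3f8 = 0x8eb7
+ 0x6e70 = 0xfd27
One's complement: ~0xfd27
Checksum = 0x02d8


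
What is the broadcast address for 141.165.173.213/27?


Network: 141.165.173.192/27
Host bits = 5
Set all host bits to 1:
Broadcast: 141.165.173.223


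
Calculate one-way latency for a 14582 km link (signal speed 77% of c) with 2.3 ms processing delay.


Speed = 0.77 * 3e5 km/s = 231000 km/s
Propagation delay = 14582 / 231000 = 0.0631 s = 63.1255 ms
Processing delay = 2.3 ms
Total one-way latency = 65.4255 ms


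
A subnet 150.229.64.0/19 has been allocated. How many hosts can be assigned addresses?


Host bits = 32 - 19 = 13
Total addresses = 2^13 = 8192
Usable = total - 2 (network and broadcast)
Usable hosts: 8190


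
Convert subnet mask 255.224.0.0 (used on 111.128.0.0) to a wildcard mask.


Subnet mask: 255.224.0.0
Wildcard = 255.255.255.255 - subnet mask
255 - 255 = 0
255 - 224 = 31
255 - 0 = 255
255 - 0 = 255
Wildcard: 0.31.255.255


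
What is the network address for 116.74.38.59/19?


IP:   01110100.01001010.00100110.00111011
Mask: 11111111.11111111.11100000.00000000
AND operation:
Net:  01110100.01001010.00100000.00000000
Network: 116.74.32.0/19


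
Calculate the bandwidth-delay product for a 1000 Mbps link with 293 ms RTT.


BDP = bandwidth * RTT
= 1000 Mbps * 293 ms
= 1000 * 1e6 * 293 / 1000 bits
= 293000000 bits
= 36625000 bytes
= 35766.6016 KB
BDP = 293000000 bits (36625000 bytes)


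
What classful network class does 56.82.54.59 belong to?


First octet: 56
Binary: 00111000
0xxxxxxx -> Class A (1-126)
Class A, default mask 255.0.0.0 (/8)


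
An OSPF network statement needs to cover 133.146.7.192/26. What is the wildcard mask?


Subnet mask: 255.255.255.192
Wildcard = 255.255.255.255 - subnet mask
255 - 255 = 0
255 - 255 = 0
255 - 255 = 0
255 - 192 = 63
Wildcard: 0.0.0.63


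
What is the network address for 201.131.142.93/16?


IP:   11001001.10000011.10001110.01011101
Mask: 11111111.11111111.00000000.00000000
AND operation:
Net:  11001001.10000011.00000000.00000000
Network: 201.131.0.0/16


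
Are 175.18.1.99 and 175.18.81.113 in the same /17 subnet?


Mask: 255.255.128.0
175.18.1.99 AND mask = 175.18.0.0
175.18.81.113 AND mask = 175.18.0.0
Yes, same subnet (175.18.0.0)


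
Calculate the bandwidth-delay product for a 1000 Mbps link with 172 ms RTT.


BDP = bandwidth * RTT
= 1000 Mbps * 172 ms
= 1000 * 1e6 * 172 / 1000 bits
= 172000000 bits
= 21500000 bytes
= 20996.0938 KB
BDP = 172000000 bits (21500000 bytes)


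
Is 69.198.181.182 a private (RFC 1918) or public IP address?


RFC 1918 private ranges:
  10.0.0.0/8 (10.0.0.0 - 10.255.255.255)
  172.16.0.0/12 (172.16.0.0 - 172.31.255.255)
  192.168.0.0/16 (192.168.0.0 - 192.168.255.255)
Public (not in any RFC 1918 range)


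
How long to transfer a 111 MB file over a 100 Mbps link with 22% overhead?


Effective throughput = 100 * (1 - 22/100) = 78 Mbps
File size in Mb = 111 * 8 = 888 Mb
Time = 888 / 78
Time = 11.3846 seconds


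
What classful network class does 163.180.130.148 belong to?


First octet: 163
Binary: 10100011
10xxxxxx -> Class B (128-191)
Class B, default mask 255.255.0.0 (/16)


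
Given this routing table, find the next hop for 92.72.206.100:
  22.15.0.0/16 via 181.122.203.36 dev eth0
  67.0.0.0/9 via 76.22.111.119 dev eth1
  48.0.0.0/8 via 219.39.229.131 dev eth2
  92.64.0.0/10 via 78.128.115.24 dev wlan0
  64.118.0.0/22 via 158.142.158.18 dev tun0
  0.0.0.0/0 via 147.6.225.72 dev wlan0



Longest prefix match for 92.72.206.100:
  /16 22.15.0.0: no
  /9 67.0.0.0: no
  /8 48.0.0.0: no
  /10 92.64.0.0: MATCH
  /22 64.118.0.0: no
  /0 0.0.0.0: MATCH
Selected: next-hop 78.128.115.24 via wlan0 (matched /10)


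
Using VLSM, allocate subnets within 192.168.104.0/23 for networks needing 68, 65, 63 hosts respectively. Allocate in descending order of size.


68 hosts -> /25 (126 usable): 192.168.104.0/25
65 hosts -> /25 (126 usable): 192.168.104.128/25
63 hosts -> /25 (126 usable): 192.168.105.0/25
Allocation: 192.168.104.0/25 (68 hosts, 126 usable); 192.168.104.128/25 (65 hosts, 126 usable); 192.168.105.0/25 (63 hosts, 126 usable)


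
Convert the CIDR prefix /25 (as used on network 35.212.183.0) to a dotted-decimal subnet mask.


/25 means 25 network bits, 7 host bits
Binary: 11111111111111111111111110000000
Mask: 255.255.255.128


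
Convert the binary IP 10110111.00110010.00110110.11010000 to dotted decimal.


10110111 = 183
00110010 = 50
00110110 = 54
11010000 = 208
IP: 183.50.54.208


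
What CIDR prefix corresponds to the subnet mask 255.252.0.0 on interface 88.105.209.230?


Binary: 11111111.11111100.00000000.00000000
Count leading 1s
Prefix: /14


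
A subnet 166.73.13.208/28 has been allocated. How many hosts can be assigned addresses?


Host bits = 32 - 28 = 4
Total addresses = 2^4 = 16
Usable = total - 2 (network and broadcast)
Usable hosts: 14


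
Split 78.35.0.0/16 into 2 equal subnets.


New prefix = 16 + 1 = 17
Each subnet has 32768 addresses
  78.35.0.0/17
  78.35.128.0/17
Subnets: 78.35.0.0/17, 78.35.128.0/17


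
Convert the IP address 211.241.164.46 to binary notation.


211 = 11010011
241 = 11110001
164 = 10100100
46 = 00101110
Binary: 11010011.11110001.10100100.00101110


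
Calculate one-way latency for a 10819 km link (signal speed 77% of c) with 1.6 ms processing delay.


Speed = 0.77 * 3e5 km/s = 231000 km/s
Propagation delay = 10819 / 231000 = 0.0468 s = 46.8355 ms
Processing delay = 1.6 ms
Total one-way latency = 48.4355 ms


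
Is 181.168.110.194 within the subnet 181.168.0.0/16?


Subnet network: 181.168.0.0
Test IP AND mask: 181.168.0.0
Yes, 181.168.110.194 is in 181.168.0.0/16


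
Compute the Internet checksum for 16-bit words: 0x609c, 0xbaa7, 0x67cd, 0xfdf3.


Sum all words (with carry folding):
+ 0x609c = 0x609c
+ 0xbaa7 = 0x1b44
+ 0x67cd = 0x8311
+ 0xfdf3 = 0x8105
One's complement: ~0x8105
Checksum = 0x7efa


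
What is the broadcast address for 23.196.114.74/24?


Network: 23.196.114.0/24
Host bits = 8
Set all host bits to 1:
Broadcast: 23.196.114.255


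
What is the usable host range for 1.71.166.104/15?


Network: 1.70.0.0
Broadcast: 1.71.255.255
First usable = network + 1
Last usable = broadcast - 1
Range: 1.70.0.1 to 1.71.255.254


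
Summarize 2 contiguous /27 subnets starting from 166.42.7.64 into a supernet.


Original prefix: /27
Number of subnets: 2 = 2^1
New prefix = 27 - 1 = 26
Supernet: 166.42.7.64/26


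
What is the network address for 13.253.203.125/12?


IP:   00001101.11111101.11001011.01111101
Mask: 11111111.11110000.00000000.00000000
AND operation:
Net:  00001101.11110000.00000000.00000000
Network: 13.240.0.0/12


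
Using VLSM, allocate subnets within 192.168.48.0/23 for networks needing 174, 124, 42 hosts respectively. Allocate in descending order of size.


174 hosts -> /24 (254 usable): 192.168.48.0/24
124 hosts -> /25 (126 usable): 192.168.49.0/25
42 hosts -> /26 (62 usable): 192.168.49.128/26
Allocation: 192.168.48.0/24 (174 hosts, 254 usable); 192.168.49.0/25 (124 hosts, 126 usable); 192.168.49.128/26 (42 hosts, 62 usable)
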